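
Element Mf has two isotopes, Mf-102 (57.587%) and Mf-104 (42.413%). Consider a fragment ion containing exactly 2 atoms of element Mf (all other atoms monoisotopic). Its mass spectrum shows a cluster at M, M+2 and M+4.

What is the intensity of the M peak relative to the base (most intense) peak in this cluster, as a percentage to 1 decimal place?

67.9%

(0.57587 + 0.42413)^2 gives M 0.3316, M+2 0.4885, M+4 0.1799; the largest is M+2.
P(M+2) = C(2,1) × 0.57587^1 × 0.42413^1 = 2 × 0.57587 × 0.42413 = 0.488487 (base)
P(M) = C(2,0) × 0.57587^2 × 0.42413^0 = 1 × 0.33162626 × 1.0000 = 0.331626
Relative intensity = 0.331626 / 0.488487 × 100 = 67.9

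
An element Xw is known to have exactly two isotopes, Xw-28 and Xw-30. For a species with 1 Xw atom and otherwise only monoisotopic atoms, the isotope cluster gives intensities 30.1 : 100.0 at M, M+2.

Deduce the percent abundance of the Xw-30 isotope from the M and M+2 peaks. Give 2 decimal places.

76.86%

Write p for the Xw-28 fraction. I(M+2)/I(M) = [C(1,1)·p^0·(1−p)] / p^1 = 1·(1−p)/p = 100.0/30.1 = 3.3223
(1−p)/p = 3.3223/1 = 3.3223  ⇒  p = 1/(1 + 3.3223) = 0.2314
Xw-28: 23.14%, Xw-30: 76.86%.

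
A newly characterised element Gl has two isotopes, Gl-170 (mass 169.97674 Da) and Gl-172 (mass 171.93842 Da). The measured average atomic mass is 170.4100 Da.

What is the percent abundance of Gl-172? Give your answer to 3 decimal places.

With x = fraction of Gl-170 (so Gl-172 is 1 − x):
169.97674·x + 171.93842·(1 − x) = 170.4100
(169.97674 − 171.93842)·x = 170.4100 − 171.93842
x = -1.52842 / -1.96168 = 0.77914 → 77.914% Gl-170, 22.086% Gl-172.

22.086%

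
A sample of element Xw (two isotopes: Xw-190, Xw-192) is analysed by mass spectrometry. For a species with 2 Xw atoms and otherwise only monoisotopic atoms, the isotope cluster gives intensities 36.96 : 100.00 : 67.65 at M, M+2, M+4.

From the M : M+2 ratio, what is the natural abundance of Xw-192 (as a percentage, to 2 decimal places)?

If p is the fraction of Xw that is Xw-190, then I(M+2)/I(M) = [C(2,1)·p^1·(1−p)] / p^2 = 2·(1−p)/p = 100.00/36.96 = 2.7056
(1−p)/p = 2.7056/2 = 1.3528  ⇒  p = 1/(1 + 1.3528) = 0.4250
Xw-190: 42.50%, Xw-192: 57.50%.

57.50%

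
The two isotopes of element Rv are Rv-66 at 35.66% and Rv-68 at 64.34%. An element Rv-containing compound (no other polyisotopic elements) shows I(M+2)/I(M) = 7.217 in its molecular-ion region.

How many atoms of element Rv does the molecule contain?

For n independent Rv atoms, I(M+2)/I(M) = n · (abundance Rv-68) / (abundance Rv-66) = n · 0.6434/0.3566.
n = 7.217 × 0.3566/0.6434 = 4.00 ≈ 4

4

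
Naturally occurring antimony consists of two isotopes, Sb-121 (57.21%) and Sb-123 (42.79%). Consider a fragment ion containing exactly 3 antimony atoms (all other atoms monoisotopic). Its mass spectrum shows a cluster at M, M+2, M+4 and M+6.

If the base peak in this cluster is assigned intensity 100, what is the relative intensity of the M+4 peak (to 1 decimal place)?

(0.5721 + 0.4279)^3 gives M 0.1872, M+2 0.4202, M+4 0.3143, M+6 0.0783; the largest is M+2.
P(M+2) = C(3,1) × 0.5721^2 × 0.4279^1 = 3 × 0.32729841 × 0.4279 = 0.420153 (base)
P(M+4) = C(3,2) × 0.5721^1 × 0.4279^2 = 3 × 0.5721 × 0.18309841 = 0.314252
Relative intensity = 0.314252 / 0.420153 × 100 = 74.8

74.8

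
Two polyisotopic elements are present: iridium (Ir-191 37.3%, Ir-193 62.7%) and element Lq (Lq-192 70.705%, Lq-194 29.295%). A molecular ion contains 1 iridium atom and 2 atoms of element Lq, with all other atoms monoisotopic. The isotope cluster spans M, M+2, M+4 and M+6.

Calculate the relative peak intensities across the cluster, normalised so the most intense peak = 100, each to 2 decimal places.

Iridium pattern (n=1): 0.3730 : 0.6270
Element Lq pattern (n=2): 0.4999197 : 0.4142606 : 0.0858197
Convolve the two distributions (both contribute in 2-u steps):
  M: 0.3730×0.4999197 = 0.186470
  M+2: 0.3730×0.4142606 + 0.6270×0.4999197 = 0.467969
  M+4: 0.3730×0.0858197 + 0.6270×0.4142606 = 0.291752
  M+6: 0.6270×0.0858197 = 0.053809
Scale to base peak (0.467969) = 100: 39.85 : 100.00 : 62.34 : 11.50

39.85 : 100.00 : 62.34 : 11.50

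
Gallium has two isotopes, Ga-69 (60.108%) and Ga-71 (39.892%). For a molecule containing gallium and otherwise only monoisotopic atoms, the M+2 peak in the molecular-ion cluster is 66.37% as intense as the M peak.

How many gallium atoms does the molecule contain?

The M+2/M ratio from n Ga atoms is n · q/p = n · 0.39892/0.60108.
n = 0.6637 × 0.60108/0.39892 = 1.00 ≈ 1

1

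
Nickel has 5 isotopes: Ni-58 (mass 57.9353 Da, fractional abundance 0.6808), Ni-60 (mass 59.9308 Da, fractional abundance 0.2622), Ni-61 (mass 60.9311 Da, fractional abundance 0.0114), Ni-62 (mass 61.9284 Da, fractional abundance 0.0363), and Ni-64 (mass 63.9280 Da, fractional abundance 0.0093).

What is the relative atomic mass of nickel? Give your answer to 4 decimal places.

Average mass = Σ (abundance × isotope mass) = 0.6808 × 57.9353 + 0.2622 × 59.9308 + 0.0114 × 60.9311 + 0.0363 × 61.9284 + 0.0093 × 63.9280
= 39.44235 + 15.71386 + 0.69461 + 2.24800 + 0.59453 = 58.69335 Da

58.6934 Da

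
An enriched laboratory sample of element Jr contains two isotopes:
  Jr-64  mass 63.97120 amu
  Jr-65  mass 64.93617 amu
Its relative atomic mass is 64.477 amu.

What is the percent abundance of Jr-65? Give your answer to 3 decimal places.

52.416%

With x = fraction of Jr-64 (so Jr-65 is 1 − x):
63.97120·x + 64.93617·(1 − x) = 64.477
(63.97120 − 64.93617)·x = 64.477 − 64.93617
x = -0.45917 / -0.96497 = 0.47584 → 47.584% Jr-64, 52.416% Jr-65.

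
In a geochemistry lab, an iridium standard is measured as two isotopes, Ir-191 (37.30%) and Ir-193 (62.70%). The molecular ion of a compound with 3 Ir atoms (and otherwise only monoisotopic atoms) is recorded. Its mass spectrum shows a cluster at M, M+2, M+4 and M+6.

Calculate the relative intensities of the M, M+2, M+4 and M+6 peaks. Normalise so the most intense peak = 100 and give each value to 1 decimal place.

Each Ir atom is independently Ir-191 (p = 0.3730) or Ir-193 (q = 0.6270); the cluster is the binomial expansion (p + q)^3.
P(M) = 0.3730^3 = 0.051895
P(M+2) = 3 × 0.3730^2 × 0.6270^1 = 0.261702
P(M+4) = 3 × 0.3730^1 × 0.6270^2 = 0.439911
P(M+6) = 0.6270^3 = 0.246492
The M+4 peak is largest (0.439911); scaling to 100 gives 11.8 : 59.5 : 100.0 : 56.0.

11.8 : 59.5 : 100.0 : 56.0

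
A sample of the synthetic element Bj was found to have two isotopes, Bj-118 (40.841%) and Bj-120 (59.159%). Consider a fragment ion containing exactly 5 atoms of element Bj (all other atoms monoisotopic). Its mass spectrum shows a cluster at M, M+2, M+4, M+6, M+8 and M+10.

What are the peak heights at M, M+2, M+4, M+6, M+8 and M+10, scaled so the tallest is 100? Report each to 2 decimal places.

Expanding (0.40841 + 0.59159)^5:
P(M) = 0.40841^5 = 0.011363
P(M+2) = 5 × 0.40841^4 × 0.59159^1 = 0.082296
P(M+4) = 10 × 0.40841^3 × 0.59159^2 = 0.238413
P(M+6) = 10 × 0.40841^2 × 0.59159^3 = 0.345347
P(M+8) = 5 × 0.40841^1 × 0.59159^4 = 0.250121
P(M+10) = 0.59159^5 = 0.072461
The M+6 peak is largest (0.345347); scaling to 100 gives 3.29 : 23.83 : 69.04 : 100.00 : 72.43 : 20.98.

3.29 : 23.83 : 69.04 : 100.00 : 72.43 : 20.98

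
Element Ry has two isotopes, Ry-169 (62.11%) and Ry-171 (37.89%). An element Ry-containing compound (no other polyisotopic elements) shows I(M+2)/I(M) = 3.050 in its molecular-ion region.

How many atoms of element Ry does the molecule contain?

5

The M+2/M ratio from n Ry atoms is n · q/p = n · 0.3789/0.6211.
n = 3.050 × 0.6211/0.3789 = 5.00 ≈ 5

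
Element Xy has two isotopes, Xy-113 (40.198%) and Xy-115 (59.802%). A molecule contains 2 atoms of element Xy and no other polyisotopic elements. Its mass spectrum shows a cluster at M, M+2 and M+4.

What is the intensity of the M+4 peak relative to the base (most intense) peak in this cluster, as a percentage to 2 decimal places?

74.38%

Term probabilities: M 0.1616, M+2 0.4808, M+4 0.3576. Base peak = M+2.
P(M+2) = C(2,1) × 0.40198^1 × 0.59802^1 = 2 × 0.40198 × 0.59802 = 0.480784 (base)
P(M+4) = C(2,2) × 0.40198^0 × 0.59802^2 = 1 × 1.0000 × 0.35762792 = 0.357628
Relative intensity = 0.357628 / 0.480784 × 100 = 74.38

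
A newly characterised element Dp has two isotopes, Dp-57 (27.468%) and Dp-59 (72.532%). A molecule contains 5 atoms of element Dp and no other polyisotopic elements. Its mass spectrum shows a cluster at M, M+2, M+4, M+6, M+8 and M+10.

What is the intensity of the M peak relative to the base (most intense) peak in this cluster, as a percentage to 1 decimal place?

Term probabilities: M 0.0016, M+2 0.0206, M+4 0.1090, M+6 0.2879, M+8 0.3801, M+10 0.2007. Base peak = M+8.
P(M+8) = C(5,4) × 0.27468^1 × 0.72532^4 = 5 × 0.27468 × 0.27676974 = 0.380116 (base)
P(M) = C(5,0) × 0.27468^5 × 0.72532^0 = 1 × 0.00156363 × 1.0000 = 0.001564
Relative intensity = 0.001564 / 0.380116 × 100 = 0.4

0.4%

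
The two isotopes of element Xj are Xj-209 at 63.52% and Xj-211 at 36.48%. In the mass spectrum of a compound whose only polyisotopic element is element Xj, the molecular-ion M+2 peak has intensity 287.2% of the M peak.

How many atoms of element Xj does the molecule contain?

The M+2/M ratio from n Xj atoms is n · q/p = n · 0.3648/0.6352.
n = 2.872 × 0.6352/0.3648 = 5.00 ≈ 5

5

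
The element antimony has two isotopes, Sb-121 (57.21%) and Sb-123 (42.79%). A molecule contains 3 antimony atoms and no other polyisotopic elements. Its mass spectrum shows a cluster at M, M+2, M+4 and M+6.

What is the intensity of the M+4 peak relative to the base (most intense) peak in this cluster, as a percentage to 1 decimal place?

Binomial terms of (0.5721 + 0.4279)^3: M 0.1872, M+2 0.4202, M+4 0.3143, M+6 0.0783 → M+2 is the base peak.
P(M+2) = C(3,1) × 0.5721^2 × 0.4279^1 = 3 × 0.32729841 × 0.4279 = 0.420153 (base)
P(M+4) = C(3,2) × 0.5721^1 × 0.4279^2 = 3 × 0.5721 × 0.18309841 = 0.314252
Relative intensity = 0.314252 / 0.420153 × 100 = 74.8

74.8%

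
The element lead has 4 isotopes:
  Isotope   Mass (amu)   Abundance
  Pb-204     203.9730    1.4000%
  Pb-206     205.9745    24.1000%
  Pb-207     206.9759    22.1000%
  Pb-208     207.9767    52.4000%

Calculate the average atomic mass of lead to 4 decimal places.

207.2169 amu

Average mass = Σ (abundance × isotope mass) = 0.014000 × 203.9730 + 0.241000 × 205.9745 + 0.221000 × 206.9759 + 0.524000 × 207.9767
= 2.85562 + 49.63985 + 45.74167 + 108.97979 = 207.21693 amu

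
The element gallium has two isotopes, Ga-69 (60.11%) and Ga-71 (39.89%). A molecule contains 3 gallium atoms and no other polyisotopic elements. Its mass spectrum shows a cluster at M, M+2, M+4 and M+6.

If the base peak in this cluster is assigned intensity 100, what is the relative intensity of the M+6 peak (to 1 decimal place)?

(0.6011 + 0.3989)^3 gives M 0.2172, M+2 0.4324, M+4 0.2869, M+6 0.0635; the largest is M+2.
P(M+2) = C(3,1) × 0.6011^2 × 0.3989^1 = 3 × 0.36132121 × 0.3989 = 0.432393 (base)
P(M+6) = C(3,3) × 0.6011^0 × 0.3989^3 = 1 × 1.0000 × 0.06347345 = 0.063473
Relative intensity = 0.063473 / 0.432393 × 100 = 14.7

14.7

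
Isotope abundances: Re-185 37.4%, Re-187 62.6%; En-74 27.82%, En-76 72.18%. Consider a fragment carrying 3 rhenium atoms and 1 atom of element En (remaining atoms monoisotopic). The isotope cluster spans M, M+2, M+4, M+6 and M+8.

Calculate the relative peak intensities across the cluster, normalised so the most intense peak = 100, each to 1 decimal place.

3.8 : 28.7 : 80.9 : 100.0 : 45.9

Rhenium pattern (n=3): 0.05231362 : 0.26268713 : 0.43968487 : 0.24531438
Element En pattern (n=1): 0.2782 : 0.7218
Convolve the two distributions (both contribute in 2-u steps):
  M: 0.05231362×0.2782 = 0.014554
  M+2: 0.05231362×0.7218 + 0.26268713×0.2782 = 0.110840
  M+4: 0.26268713×0.7218 + 0.43968487×0.2782 = 0.311928
  M+6: 0.43968487×0.7218 + 0.24531438×0.2782 = 0.385611
  M+8: 0.24531438×0.7218 = 0.177068
Scale to base peak (0.385611) = 100: 3.8 : 28.7 : 80.9 : 100.0 : 45.9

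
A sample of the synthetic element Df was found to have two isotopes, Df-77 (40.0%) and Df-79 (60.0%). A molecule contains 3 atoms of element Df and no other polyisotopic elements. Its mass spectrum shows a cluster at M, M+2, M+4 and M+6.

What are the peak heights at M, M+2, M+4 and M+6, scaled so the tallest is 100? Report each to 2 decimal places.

The 3 Df atoms are independent, so intensities follow the terms of (0.400 + 0.600)^3.
P(M) = 0.400^3 = 0.064000
P(M+2) = 3 × 0.400^2 × 0.600^1 = 0.288000
P(M+4) = 3 × 0.400^1 × 0.600^2 = 0.432000
P(M+6) = 0.600^3 = 0.216000
The M+4 peak is largest (0.432000); scaling to 100 gives 14.81 : 66.67 : 100.00 : 50.00.

14.81 : 66.67 : 100.00 : 50.00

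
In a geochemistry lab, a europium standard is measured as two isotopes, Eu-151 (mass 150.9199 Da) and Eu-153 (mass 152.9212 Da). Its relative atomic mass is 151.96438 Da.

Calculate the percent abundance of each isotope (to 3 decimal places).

Eu-151: 47.810%, Eu-153: 52.190%

Let x be the fractional abundance of Eu-151; then Eu-153 has abundance 1 − x.
150.9199·x + 152.9212·(1 − x) = 151.96438
(150.9199 − 152.9212)·x = 151.96438 − 152.9212
x = -0.95682 / -2.0013 = 0.47810 → 47.810% Eu-151, 52.190% Eu-153.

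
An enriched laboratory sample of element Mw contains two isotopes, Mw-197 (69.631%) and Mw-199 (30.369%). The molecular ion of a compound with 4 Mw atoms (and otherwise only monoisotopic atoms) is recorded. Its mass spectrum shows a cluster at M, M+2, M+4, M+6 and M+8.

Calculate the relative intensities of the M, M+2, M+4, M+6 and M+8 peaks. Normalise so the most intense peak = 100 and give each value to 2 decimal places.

57.32 : 100.00 : 65.42 : 19.02 : 2.07

Expanding (0.69631 + 0.30369)^4:
P(M) = 0.69631^4 = 0.235077
P(M+2) = 4 × 0.69631^3 × 0.30369^1 = 0.410108
P(M+4) = 6 × 0.69631^2 × 0.30369^2 = 0.268298
P(M+6) = 4 × 0.69631^1 × 0.30369^3 = 0.078011
P(M+8) = 0.30369^4 = 0.008506
The M+2 peak is largest (0.410108); scaling to 100 gives 57.32 : 100.00 : 65.42 : 19.02 : 2.07.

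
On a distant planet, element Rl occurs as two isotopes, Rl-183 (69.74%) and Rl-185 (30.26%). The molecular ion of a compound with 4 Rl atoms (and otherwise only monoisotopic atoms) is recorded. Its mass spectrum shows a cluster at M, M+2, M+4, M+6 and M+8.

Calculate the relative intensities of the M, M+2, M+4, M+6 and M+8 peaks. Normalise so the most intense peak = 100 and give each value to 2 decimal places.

The 4 Rl atoms are independent, so intensities follow the terms of (0.6974 + 0.3026)^4.
P(M) = 0.6974^4 = 0.236553
P(M+2) = 4 × 0.6974^3 × 0.3026^1 = 0.410558
P(M+4) = 6 × 0.6974^2 × 0.3026^2 = 0.267210
P(M+6) = 4 × 0.6974^1 × 0.3026^3 = 0.077295
P(M+8) = 0.3026^4 = 0.008384
The M+2 peak is largest (0.410558); scaling to 100 gives 57.62 : 100.00 : 65.08 : 18.83 : 2.04.

57.62 : 100.00 : 65.08 : 18.83 : 2.04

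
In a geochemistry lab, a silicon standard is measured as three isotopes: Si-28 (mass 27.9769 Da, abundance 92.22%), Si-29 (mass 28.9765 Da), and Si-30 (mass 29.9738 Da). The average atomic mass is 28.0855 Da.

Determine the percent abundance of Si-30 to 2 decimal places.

Let x and y be the fractions of Si-29 and Si-30. Then x + y = 1 − 0.9222 = 0.0778 and 28.9765x + 29.9738y = 28.0855 − 0.9222×27.9769 = 2.28520282.
Substituting: 28.9765x + 29.9738(0.0778 − x) = 2.28520282
(28.9765 − 29.9738)x = -0.04675882  ⇒  x = 0.04689, y = 0.03091
Si-29: 4.69%, Si-30: 3.09%.

3.09%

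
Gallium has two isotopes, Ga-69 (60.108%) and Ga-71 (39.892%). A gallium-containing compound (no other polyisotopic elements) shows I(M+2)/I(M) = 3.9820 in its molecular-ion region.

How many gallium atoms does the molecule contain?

The M+2/M ratio from n Ga atoms is n · q/p = n · 0.39892/0.60108.
n = 3.9820 × 0.60108/0.39892 = 6.00 ≈ 6

6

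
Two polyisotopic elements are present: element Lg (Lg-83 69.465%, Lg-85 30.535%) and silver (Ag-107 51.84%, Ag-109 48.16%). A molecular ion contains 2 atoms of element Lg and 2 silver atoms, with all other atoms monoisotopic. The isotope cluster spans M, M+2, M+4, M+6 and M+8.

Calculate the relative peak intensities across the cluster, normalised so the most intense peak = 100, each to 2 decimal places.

Element Lg pattern (n=2): 0.48253862 : 0.42422276 : 0.09323862
Silver pattern (n=2): 0.26873856 : 0.49932288 : 0.23193856
Convolve the two distributions (both contribute in 2-u steps):
  M: 0.48253862×0.26873856 = 0.129677
  M+2: 0.48253862×0.49932288 + 0.42422276×0.26873856 = 0.354948
  M+4: 0.48253862×0.23193856 + 0.42422276×0.49932288 + 0.09323862×0.26873856 = 0.348800
  M+6: 0.42422276×0.23193856 + 0.09323862×0.49932288 = 0.144950
  M+8: 0.09323862×0.23193856 = 0.021626
Scale to base peak (0.354948) = 100: 36.53 : 100.00 : 98.27 : 40.84 : 6.09

36.53 : 100.00 : 98.27 : 40.84 : 6.09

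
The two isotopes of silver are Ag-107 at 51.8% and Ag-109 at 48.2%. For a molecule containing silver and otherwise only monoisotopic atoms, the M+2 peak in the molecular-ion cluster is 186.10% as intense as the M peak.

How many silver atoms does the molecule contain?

With n Ag atoms, P(M+2)/P(M) = C(n,1)·p^(n−1)q / p^n = n·q/p = n · 0.482/0.518.
n = 1.8610 × 0.518/0.482 = 2.00 ≈ 2

2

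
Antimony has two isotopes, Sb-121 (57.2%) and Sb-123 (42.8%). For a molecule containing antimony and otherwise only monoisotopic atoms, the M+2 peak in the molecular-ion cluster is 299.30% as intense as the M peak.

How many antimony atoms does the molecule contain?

For n independent Sb atoms, I(M+2)/I(M) = n · (abundance Sb-123) / (abundance Sb-121) = n · 0.428/0.572.
n = 2.9930 × 0.572/0.428 = 4.00 ≈ 4

4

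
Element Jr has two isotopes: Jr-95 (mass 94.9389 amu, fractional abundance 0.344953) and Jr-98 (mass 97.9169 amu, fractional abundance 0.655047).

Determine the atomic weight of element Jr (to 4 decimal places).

Ar = Σ fᵢ·mᵢ = 0.344953 × 94.9389 + 0.655047 × 97.9169
= 32.74946 + 64.14017 = 96.88963 amu

96.8896 amu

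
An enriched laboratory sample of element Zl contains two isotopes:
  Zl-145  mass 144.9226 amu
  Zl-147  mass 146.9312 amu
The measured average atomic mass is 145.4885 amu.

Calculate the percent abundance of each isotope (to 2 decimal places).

Zl-145: 71.83%, Zl-147: 28.17%

Writing the weighted mean with unknown fraction x of Zl-145:
144.9226·x + 146.9312·(1 − x) = 145.4885
(144.9226 − 146.9312)·x = 145.4885 − 146.9312
x = -1.4427 / -2.0086 = 0.71826 → 71.83% Zl-145, 28.17% Zl-147.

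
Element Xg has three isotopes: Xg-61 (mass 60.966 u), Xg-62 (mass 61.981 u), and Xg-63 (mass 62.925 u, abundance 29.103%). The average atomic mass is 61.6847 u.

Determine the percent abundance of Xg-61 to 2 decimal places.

56.26%

Let x and y be the fractions of Xg-61 and Xg-62. Then x + y = 1 − 0.29103 = 0.70897 and 60.966x + 61.981y = 61.6847 − 0.29103×62.925 = 43.37163725.
Substituting: 60.966x + 61.981(0.70897 − x) = 43.37163725
(60.966 − 61.981)x = -0.57103232  ⇒  x = 0.56259, y = 0.14638
Xg-61: 56.26%, Xg-62: 14.64%.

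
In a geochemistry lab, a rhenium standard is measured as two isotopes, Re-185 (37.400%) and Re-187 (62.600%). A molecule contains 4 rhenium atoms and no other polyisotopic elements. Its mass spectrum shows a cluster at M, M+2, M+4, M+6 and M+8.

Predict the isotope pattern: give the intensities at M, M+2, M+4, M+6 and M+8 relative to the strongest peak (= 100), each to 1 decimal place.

5.3 : 35.7 : 89.6 : 100.0 : 41.8

Expanding (0.37400 + 0.62600)^4:
P(M) = 0.37400^4 = 0.019565
P(M+2) = 4 × 0.37400^3 × 0.62600^1 = 0.130993
P(M+4) = 6 × 0.37400^2 × 0.62600^2 = 0.328884
P(M+6) = 4 × 0.37400^1 × 0.62600^3 = 0.366990
P(M+8) = 0.62600^4 = 0.153567
The M+6 peak is largest (0.366990); scaling to 100 gives 5.3 : 35.7 : 89.6 : 100.0 : 41.8.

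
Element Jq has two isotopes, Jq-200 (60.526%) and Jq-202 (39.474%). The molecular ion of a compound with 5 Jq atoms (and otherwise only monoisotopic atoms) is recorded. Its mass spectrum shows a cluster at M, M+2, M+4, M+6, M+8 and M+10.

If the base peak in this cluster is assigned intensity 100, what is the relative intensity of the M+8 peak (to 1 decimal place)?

21.3

(0.60526 + 0.39474)^5 gives M 0.0812, M+2 0.2649, M+4 0.3455, M+6 0.2253, M+8 0.0735, M+10 0.0096; the largest is M+4.
P(M+4) = C(5,2) × 0.60526^3 × 0.39474^2 = 10 × 0.22173075 × 0.15581967 = 0.345500 (base)
P(M+8) = C(5,4) × 0.60526^1 × 0.39474^4 = 5 × 0.60526 × 0.02427977 = 0.073478
Relative intensity = 0.073478 / 0.345500 × 100 = 21.3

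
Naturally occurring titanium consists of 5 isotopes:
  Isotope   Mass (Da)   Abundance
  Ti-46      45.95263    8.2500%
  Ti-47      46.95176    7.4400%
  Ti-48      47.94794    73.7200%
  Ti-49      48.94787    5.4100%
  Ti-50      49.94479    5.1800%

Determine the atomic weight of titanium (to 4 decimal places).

47.8667 Da

The abundance-weighted mean is 0.082500 × 45.95263 + 0.074400 × 46.95176 + 0.737200 × 47.94794 + 0.054100 × 48.94787 + 0.051800 × 49.94479
= 3.791092 + 3.493211 + 35.347221 + 2.648080 + 2.587140 = 47.866744 Da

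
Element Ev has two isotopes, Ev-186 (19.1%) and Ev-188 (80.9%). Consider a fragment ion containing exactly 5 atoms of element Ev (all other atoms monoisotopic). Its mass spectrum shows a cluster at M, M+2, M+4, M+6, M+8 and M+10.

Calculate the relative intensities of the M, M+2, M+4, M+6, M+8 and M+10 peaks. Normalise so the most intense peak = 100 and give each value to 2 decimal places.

0.06 : 1.32 : 11.15 : 47.22 : 100.00 : 84.71

Each Ev atom is independently Ev-186 (p = 0.191) or Ev-188 (q = 0.809); the cluster is the binomial expansion (p + q)^5.
P(M) = 0.191^5 = 0.000254
P(M+2) = 5 × 0.191^4 × 0.809^1 = 0.005383
P(M+4) = 10 × 0.191^3 × 0.809^2 = 0.045603
P(M+6) = 10 × 0.191^2 × 0.809^3 = 0.193158
P(M+8) = 5 × 0.191^1 × 0.809^4 = 0.409070
P(M+10) = 0.809^5 = 0.346531
The M+8 peak is largest (0.409070); scaling to 100 gives 0.06 : 1.32 : 11.15 : 47.22 : 100.00 : 84.71.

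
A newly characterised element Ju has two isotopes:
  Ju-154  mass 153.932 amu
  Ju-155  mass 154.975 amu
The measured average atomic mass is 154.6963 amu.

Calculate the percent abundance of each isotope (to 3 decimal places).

Ju-154: 26.721%, Ju-155: 73.279%

Let x be the fractional abundance of Ju-154; then Ju-155 has abundance 1 − x.
153.932·x + 154.975·(1 − x) = 154.6963
(153.932 − 154.975)·x = 154.6963 − 154.975
x = -0.2787 / -1.043 = 0.26721 → 26.721% Ju-154, 73.279% Ju-155.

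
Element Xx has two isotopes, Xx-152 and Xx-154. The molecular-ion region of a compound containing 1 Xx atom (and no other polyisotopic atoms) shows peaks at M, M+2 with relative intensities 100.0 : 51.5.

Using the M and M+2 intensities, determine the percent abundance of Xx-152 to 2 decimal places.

66.01%

Let p = fractional abundance of Xx-152. I(M+2)/I(M) = [C(1,1)·p^0·(1−p)] / p^1 = 1·(1−p)/p = 51.5/100.0 = 0.5150
(1−p)/p = 0.5150/1 = 0.5150  ⇒  p = 1/(1 + 0.5150) = 0.6601
Xx-152: 66.01%, Xx-154: 33.99%.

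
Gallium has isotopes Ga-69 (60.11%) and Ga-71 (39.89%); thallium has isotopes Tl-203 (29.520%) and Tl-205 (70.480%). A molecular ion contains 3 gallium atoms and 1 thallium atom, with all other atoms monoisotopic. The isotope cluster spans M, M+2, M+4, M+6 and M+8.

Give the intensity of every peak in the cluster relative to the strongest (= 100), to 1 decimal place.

16.5 : 72.1 : 100.0 : 56.7 : 11.5

Gallium pattern (n=3): 0.21719018 : 0.43239309 : 0.28694328 : 0.06347345
Thallium pattern (n=1): 0.2952 : 0.7048
Convolve the two distributions (both contribute in 2-u steps):
  M: 0.21719018×0.2952 = 0.064115
  M+2: 0.21719018×0.7048 + 0.43239309×0.2952 = 0.280718
  M+4: 0.43239309×0.7048 + 0.28694328×0.2952 = 0.389456
  M+6: 0.28694328×0.7048 + 0.06347345×0.2952 = 0.220975
  M+8: 0.06347345×0.7048 = 0.044736
Scale to base peak (0.389456) = 100: 16.5 : 72.1 : 100.0 : 56.7 : 11.5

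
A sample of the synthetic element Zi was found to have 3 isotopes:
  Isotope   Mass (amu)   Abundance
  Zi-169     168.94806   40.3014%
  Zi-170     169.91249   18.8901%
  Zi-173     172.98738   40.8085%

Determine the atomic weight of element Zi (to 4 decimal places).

Weight each isotope mass by its fractional abundance: 0.403014 × 168.94806 + 0.188901 × 169.91249 + 0.408085 × 172.98738
= 68.088433 + 32.096639 + 70.593555 = 170.778627 amu

170.7786 amu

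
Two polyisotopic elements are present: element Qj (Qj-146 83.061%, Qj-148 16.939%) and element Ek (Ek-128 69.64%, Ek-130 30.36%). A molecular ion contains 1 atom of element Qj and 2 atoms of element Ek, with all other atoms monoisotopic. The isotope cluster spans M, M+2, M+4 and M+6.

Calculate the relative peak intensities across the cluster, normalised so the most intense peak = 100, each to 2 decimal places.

Element Qj pattern (n=1): 0.83061 : 0.16939
Element Ek pattern (n=2): 0.48497296 : 0.42285408 : 0.09217296
Convolve the two distributions (both contribute in 2-u steps):
  M: 0.83061×0.48497296 = 0.402823
  M+2: 0.83061×0.42285408 + 0.16939×0.48497296 = 0.433376
  M+4: 0.83061×0.09217296 + 0.16939×0.42285408 = 0.148187
  M+6: 0.16939×0.09217296 = 0.015613
Scale to base peak (0.433376) = 100: 92.95 : 100.00 : 34.19 : 3.60

92.95 : 100.00 : 34.19 : 3.60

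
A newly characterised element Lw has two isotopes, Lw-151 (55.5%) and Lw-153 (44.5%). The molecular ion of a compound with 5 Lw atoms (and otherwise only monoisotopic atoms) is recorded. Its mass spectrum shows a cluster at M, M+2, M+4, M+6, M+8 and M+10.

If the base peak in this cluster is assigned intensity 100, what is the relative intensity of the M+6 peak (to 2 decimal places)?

Binomial terms of (0.555 + 0.445)^5: M 0.0527, M+2 0.2111, M+4 0.3385, M+6 0.2714, M+8 0.1088, M+10 0.0175 → M+4 is the base peak.
P(M+4) = C(5,2) × 0.555^3 × 0.445^2 = 10 × 0.17095388 × 0.198025 = 0.338531 (base)
P(M+6) = C(5,3) × 0.555^2 × 0.445^3 = 10 × 0.308025 × 0.08812112 = 0.271435
Relative intensity = 0.271435 / 0.338531 × 100 = 80.18

80.18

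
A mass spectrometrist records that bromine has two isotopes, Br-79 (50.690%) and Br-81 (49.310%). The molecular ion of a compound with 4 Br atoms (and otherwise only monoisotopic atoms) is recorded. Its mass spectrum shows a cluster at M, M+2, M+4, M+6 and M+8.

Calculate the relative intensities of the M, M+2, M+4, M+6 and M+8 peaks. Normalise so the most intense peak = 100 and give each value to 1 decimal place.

17.6 : 68.5 : 100.0 : 64.9 : 15.8

Each Br atom is independently Br-79 (p = 0.50690) or Br-81 (q = 0.49310); the cluster is the binomial expansion (p + q)^4.
P(M) = 0.50690^4 = 0.066022
P(M+2) = 4 × 0.50690^3 × 0.49310^1 = 0.256899
P(M+4) = 6 × 0.50690^2 × 0.49310^2 = 0.374857
P(M+6) = 4 × 0.50690^1 × 0.49310^3 = 0.243101
P(M+8) = 0.49310^4 = 0.059121
The M+4 peak is largest (0.374857); scaling to 100 gives 17.6 : 68.5 : 100.0 : 64.9 : 15.8.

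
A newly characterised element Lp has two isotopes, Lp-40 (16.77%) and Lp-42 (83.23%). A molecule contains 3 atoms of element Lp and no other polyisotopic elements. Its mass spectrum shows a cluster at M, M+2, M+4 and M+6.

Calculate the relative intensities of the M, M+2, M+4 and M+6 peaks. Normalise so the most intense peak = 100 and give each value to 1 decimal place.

The 3 Lp atoms are independent, so intensities follow the terms of (0.1677 + 0.8323)^3.
P(M) = 0.1677^3 = 0.004716
P(M+2) = 3 × 0.1677^2 × 0.8323^1 = 0.070221
P(M+4) = 3 × 0.1677^1 × 0.8323^2 = 0.348509
P(M+6) = 0.8323^3 = 0.576554
The M+6 peak is largest (0.576554); scaling to 100 gives 0.8 : 12.2 : 60.4 : 100.0.

0.8 : 12.2 : 60.4 : 100.0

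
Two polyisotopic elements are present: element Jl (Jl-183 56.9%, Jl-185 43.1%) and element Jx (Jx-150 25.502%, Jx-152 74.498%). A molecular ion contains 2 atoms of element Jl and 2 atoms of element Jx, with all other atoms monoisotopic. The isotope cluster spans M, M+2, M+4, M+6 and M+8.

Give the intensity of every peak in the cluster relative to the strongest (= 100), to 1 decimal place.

Element Jl pattern (n=2): 0.323761 : 0.490478 : 0.185761
Element Jx pattern (n=2): 0.0650352 : 0.3799696 : 0.5549952
Convolve the two distributions (both contribute in 2-u steps):
  M: 0.323761×0.0650352 = 0.021056
  M+2: 0.323761×0.3799696 + 0.490478×0.0650352 = 0.154918
  M+4: 0.323761×0.5549952 + 0.490478×0.3799696 + 0.185761×0.0650352 = 0.378134
  M+6: 0.490478×0.5549952 + 0.185761×0.3799696 = 0.342796
  M+8: 0.185761×0.5549952 = 0.103096
Scale to base peak (0.378134) = 100: 5.6 : 41.0 : 100.0 : 90.7 : 27.3

5.6 : 41.0 : 100.0 : 90.7 : 27.3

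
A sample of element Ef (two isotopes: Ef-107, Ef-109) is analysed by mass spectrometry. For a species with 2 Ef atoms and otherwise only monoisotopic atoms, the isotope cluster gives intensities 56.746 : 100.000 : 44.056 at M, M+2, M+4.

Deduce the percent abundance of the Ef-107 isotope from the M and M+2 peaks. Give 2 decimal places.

53.16%

If p is the fraction of Ef that is Ef-107, then I(M+2)/I(M) = [C(2,1)·p^1·(1−p)] / p^2 = 2·(1−p)/p = 100.000/56.746 = 1.7622
(1−p)/p = 1.7622/2 = 0.8811  ⇒  p = 1/(1 + 0.8811) = 0.5316
Ef-107: 53.16%, Ef-109: 46.84%.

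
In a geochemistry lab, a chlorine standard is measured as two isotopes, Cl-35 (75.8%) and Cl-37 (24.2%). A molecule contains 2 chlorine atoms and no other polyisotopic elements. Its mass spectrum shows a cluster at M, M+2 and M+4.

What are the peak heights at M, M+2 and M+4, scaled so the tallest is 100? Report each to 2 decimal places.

100.00 : 63.85 : 10.19

The 2 Cl atoms are independent, so intensities follow the terms of (0.758 + 0.242)^2.
P(M) = 0.758^2 = 0.574564
P(M+2) = 2 × 0.758^1 × 0.242^1 = 0.366872
P(M+4) = 0.242^2 = 0.058564
The M peak is largest (0.574564); scaling to 100 gives 100.00 : 63.85 : 10.19.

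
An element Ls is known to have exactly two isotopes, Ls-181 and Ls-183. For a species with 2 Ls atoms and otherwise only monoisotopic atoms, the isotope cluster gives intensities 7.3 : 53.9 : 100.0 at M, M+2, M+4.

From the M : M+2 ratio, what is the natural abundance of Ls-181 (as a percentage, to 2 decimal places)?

Let p = fractional abundance of Ls-181. I(M+2)/I(M) = [C(2,1)·p^1·(1−p)] / p^2 = 2·(1−p)/p = 53.9/7.3 = 7.3836
(1−p)/p = 7.3836/2 = 3.6918  ⇒  p = 1/(1 + 3.6918) = 0.2131
Ls-181: 21.31%, Ls-183: 78.69%.

21.31%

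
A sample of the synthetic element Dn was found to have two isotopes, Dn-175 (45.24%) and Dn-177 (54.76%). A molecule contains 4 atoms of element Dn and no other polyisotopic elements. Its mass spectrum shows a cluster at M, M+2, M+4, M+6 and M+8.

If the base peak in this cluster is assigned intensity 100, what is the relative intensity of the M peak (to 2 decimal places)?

11.38

(0.4524 + 0.5476)^4 gives M 0.0419, M+2 0.2028, M+4 0.3682, M+6 0.2971, M+8 0.0899; the largest is M+4.
P(M+4) = C(4,2) × 0.4524^2 × 0.5476^2 = 6 × 0.20466576 × 0.29986576 = 0.368234 (base)
P(M) = C(4,0) × 0.4524^4 × 0.5476^0 = 1 × 0.04188807 × 1.0000 = 0.041888
Relative intensity = 0.041888 / 0.368234 × 100 = 11.38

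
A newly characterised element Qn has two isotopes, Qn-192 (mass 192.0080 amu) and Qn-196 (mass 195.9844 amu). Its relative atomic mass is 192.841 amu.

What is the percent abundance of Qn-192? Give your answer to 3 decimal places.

With x = fraction of Qn-192 (so Qn-196 is 1 − x):
192.0080·x + 195.9844·(1 − x) = 192.841
(192.0080 − 195.9844)·x = 192.841 − 195.9844
x = -3.1434 / -3.9764 = 0.79051 → 79.051% Qn-192, 20.949% Qn-196.

79.051%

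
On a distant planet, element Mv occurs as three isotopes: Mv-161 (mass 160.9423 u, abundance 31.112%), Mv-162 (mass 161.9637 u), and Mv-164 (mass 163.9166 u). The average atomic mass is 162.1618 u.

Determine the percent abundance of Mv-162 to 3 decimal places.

The remaining 68.888% is split between Mv-162 (fraction x) and Mv-164 (fraction 0.68888 − x).
Substituting: 161.9637x + 163.9166(0.68888 − x) = 112.089431624
(161.9637 − 163.9166)x = -0.829435784  ⇒  x = 0.42472, y = 0.26416
Mv-162: 42.472%, Mv-164: 26.416%.

42.472%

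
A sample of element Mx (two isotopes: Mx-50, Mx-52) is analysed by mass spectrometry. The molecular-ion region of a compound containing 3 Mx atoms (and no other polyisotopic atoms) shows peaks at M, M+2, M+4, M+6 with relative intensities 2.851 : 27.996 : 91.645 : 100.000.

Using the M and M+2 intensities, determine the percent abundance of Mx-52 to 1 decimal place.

If p is the fraction of Mx that is Mx-50, then I(M+2)/I(M) = [C(3,1)·p^2·(1−p)] / p^3 = 3·(1−p)/p = 27.996/2.851 = 9.8197
(1−p)/p = 9.8197/3 = 3.2732  ⇒  p = 1/(1 + 3.2732) = 0.2340
Mx-50: 23.4%, Mx-52: 76.6%.

76.6%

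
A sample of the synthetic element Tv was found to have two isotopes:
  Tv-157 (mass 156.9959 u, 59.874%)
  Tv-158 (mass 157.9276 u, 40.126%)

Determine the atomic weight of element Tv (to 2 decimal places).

Ar = Σ fᵢ·mᵢ = 0.59874 × 156.9959 + 0.40126 × 157.9276
= 93.99973 + 63.37003 = 157.36976 u

157.37 u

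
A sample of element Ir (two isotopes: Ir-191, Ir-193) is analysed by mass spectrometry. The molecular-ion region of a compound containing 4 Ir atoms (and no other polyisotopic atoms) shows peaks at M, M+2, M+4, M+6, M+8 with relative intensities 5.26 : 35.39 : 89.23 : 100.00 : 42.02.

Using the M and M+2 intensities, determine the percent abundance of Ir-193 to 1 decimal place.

Let p = fractional abundance of Ir-191. I(M+2)/I(M) = [C(4,1)·p^3·(1−p)] / p^4 = 4·(1−p)/p = 35.39/5.26 = 6.7281
(1−p)/p = 6.7281/4 = 1.6820  ⇒  p = 1/(1 + 1.6820) = 0.3729
Ir-191: 37.3%, Ir-193: 62.7%.

62.7%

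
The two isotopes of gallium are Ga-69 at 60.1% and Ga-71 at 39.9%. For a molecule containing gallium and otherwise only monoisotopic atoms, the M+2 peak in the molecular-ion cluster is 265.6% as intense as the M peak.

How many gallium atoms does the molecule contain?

For n independent Ga atoms, I(M+2)/I(M) = n · (abundance Ga-71) / (abundance Ga-69) = n · 0.399/0.601.
n = 2.656 × 0.601/0.399 = 4.00 ≈ 4

4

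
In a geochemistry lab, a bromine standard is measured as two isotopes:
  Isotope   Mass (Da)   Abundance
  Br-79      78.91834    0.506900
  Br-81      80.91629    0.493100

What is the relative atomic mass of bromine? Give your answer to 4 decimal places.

79.9035 Da

Weight each isotope mass by its fractional abundance: 0.506900 × 78.91834 + 0.493100 × 80.91629
= 40.003707 + 39.899823 = 79.903530 Da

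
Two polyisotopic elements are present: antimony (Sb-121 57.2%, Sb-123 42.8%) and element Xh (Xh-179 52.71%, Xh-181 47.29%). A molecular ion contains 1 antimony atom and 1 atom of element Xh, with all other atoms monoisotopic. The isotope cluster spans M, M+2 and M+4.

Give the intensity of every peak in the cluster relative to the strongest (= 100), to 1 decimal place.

60.8 : 100.0 : 40.8

Antimony pattern (n=1): 0.5720 : 0.4280
Element Xh pattern (n=1): 0.5271 : 0.4729
Convolve the two distributions (both contribute in 2-u steps):
  M: 0.5720×0.5271 = 0.301501
  M+2: 0.5720×0.4729 + 0.4280×0.5271 = 0.496098
  M+4: 0.4280×0.4729 = 0.202401
Scale to base peak (0.496098) = 100: 60.8 : 100.0 : 40.8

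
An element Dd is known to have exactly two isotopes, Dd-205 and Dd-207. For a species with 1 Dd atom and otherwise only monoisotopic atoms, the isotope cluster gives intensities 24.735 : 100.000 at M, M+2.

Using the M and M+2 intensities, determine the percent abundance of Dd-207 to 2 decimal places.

80.17%

Let p = fractional abundance of Dd-205. I(M+2)/I(M) = [C(1,1)·p^0·(1−p)] / p^1 = 1·(1−p)/p = 100.000/24.735 = 4.0429
(1−p)/p = 4.0429/1 = 4.0429  ⇒  p = 1/(1 + 4.0429) = 0.1983
Dd-205: 19.83%, Dd-207: 80.17%.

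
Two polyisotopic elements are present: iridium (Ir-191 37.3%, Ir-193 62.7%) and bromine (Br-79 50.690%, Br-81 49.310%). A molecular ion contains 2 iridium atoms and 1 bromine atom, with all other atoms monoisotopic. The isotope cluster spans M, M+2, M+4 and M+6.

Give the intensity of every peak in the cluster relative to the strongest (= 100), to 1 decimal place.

16.4 : 71.1 : 100.0 : 45.1

Iridium pattern (n=2): 0.139129 : 0.467742 : 0.393129
Bromine pattern (n=1): 0.5069 : 0.4931
Convolve the two distributions (both contribute in 2-u steps):
  M: 0.139129×0.5069 = 0.070524
  M+2: 0.139129×0.4931 + 0.467742×0.5069 = 0.305703
  M+4: 0.467742×0.4931 + 0.393129×0.5069 = 0.429921
  M+6: 0.393129×0.4931 = 0.193852
Scale to base peak (0.429921) = 100: 16.4 : 71.1 : 100.0 : 45.1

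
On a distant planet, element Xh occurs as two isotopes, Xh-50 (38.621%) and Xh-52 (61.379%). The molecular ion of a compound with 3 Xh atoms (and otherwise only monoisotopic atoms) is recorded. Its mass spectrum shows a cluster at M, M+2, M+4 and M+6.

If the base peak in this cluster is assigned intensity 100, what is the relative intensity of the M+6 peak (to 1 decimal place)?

Binomial terms of (0.38621 + 0.61379)^3: M 0.0576, M+2 0.2747, M+4 0.4365, M+6 0.2312 → M+4 is the base peak.
P(M+4) = C(3,2) × 0.38621^1 × 0.61379^2 = 3 × 0.38621 × 0.37673816 = 0.436500 (base)
P(M+6) = C(3,3) × 0.38621^0 × 0.61379^3 = 1 × 1.0000 × 0.23123812 = 0.231238
Relative intensity = 0.231238 / 0.436500 × 100 = 53.0

53.0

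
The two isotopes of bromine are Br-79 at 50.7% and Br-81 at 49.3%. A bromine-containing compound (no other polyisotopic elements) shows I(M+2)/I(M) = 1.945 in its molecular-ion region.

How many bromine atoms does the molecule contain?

2

The M+2/M ratio from n Br atoms is n · q/p = n · 0.493/0.507.
n = 1.945 × 0.507/0.493 = 2.00 ≈ 2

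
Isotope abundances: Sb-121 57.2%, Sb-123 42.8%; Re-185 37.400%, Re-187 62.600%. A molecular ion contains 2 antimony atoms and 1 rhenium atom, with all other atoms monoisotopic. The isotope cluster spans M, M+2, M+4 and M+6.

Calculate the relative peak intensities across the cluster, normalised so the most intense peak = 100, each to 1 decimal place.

Antimony pattern (n=2): 0.327184 : 0.489632 : 0.183184
Rhenium pattern (n=1): 0.3740 : 0.6260
Convolve the two distributions (both contribute in 2-u steps):
  M: 0.327184×0.3740 = 0.122367
  M+2: 0.327184×0.6260 + 0.489632×0.3740 = 0.387940
  M+4: 0.489632×0.6260 + 0.183184×0.3740 = 0.375020
  M+6: 0.183184×0.6260 = 0.114673
Scale to base peak (0.387940) = 100: 31.5 : 100.0 : 96.7 : 29.6

31.5 : 100.0 : 96.7 : 29.6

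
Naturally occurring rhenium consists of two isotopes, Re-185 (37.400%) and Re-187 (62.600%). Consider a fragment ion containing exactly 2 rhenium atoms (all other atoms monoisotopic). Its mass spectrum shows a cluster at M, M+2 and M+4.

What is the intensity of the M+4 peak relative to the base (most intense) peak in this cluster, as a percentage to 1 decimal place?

83.7%

Binomial terms of (0.37400 + 0.62600)^2: M 0.1399, M+2 0.4682, M+4 0.3919 → M+2 is the base peak.
P(M+2) = C(2,1) × 0.37400^1 × 0.62600^1 = 2 × 0.3740 × 0.6260 = 0.468248 (base)
P(M+4) = C(2,2) × 0.37400^0 × 0.62600^2 = 1 × 1.0000 × 0.391876 = 0.391876
Relative intensity = 0.391876 / 0.468248 × 100 = 83.7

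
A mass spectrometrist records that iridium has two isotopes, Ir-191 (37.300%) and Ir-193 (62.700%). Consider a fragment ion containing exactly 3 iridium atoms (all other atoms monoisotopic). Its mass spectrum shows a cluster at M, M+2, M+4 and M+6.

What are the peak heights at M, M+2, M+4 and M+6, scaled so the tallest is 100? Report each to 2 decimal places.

11.80 : 59.49 : 100.00 : 56.03

Expanding (0.37300 + 0.62700)^3:
P(M) = 0.37300^3 = 0.051895
P(M+2) = 3 × 0.37300^2 × 0.62700^1 = 0.261702
P(M+4) = 3 × 0.37300^1 × 0.62700^2 = 0.439911
P(M+6) = 0.62700^3 = 0.246492
The M+4 peak is largest (0.439911); scaling to 100 gives 11.80 : 59.49 : 100.00 : 56.03.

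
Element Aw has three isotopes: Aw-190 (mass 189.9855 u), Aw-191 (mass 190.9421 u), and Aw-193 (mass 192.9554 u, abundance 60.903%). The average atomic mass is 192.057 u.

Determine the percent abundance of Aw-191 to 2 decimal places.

27.47%

Let x and y be the fractions of Aw-190 and Aw-191. Then x + y = 1 − 0.60903 = 0.39097 and 189.9855x + 190.9421y = 192.057 − 0.60903×192.9554 = 74.541372738.
Substituting: 189.9855x + 190.9421(0.39097 − x) = 74.541372738
(189.9855 − 190.9421)x = -0.111260099  ⇒  x = 0.11631, y = 0.27466
Aw-190: 11.63%, Aw-191: 27.47%.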